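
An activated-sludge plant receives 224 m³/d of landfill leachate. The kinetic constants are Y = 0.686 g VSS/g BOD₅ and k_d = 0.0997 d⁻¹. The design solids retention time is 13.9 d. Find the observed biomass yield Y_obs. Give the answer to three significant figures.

Y_obs ≈ 0.288 g VSS/g BOD₅

The observed yield is Y_obs = Y/(1 + k_d·θ_c) = 0.686 / (1 + 0.0997 × 13.9) = 0.686 / 2.386 = 0.2875 g VSS per g BOD₅ removed.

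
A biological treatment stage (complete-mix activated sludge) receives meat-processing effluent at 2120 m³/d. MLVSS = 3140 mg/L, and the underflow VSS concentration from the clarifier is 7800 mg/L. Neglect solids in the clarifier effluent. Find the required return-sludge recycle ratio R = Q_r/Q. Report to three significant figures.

R ≈ 0.674

Solids balance on the clarifier gives (1+R)X = R·X_r, so R = X/(X_r − X) = 3140 / (7800 − 3140) = 0.6738.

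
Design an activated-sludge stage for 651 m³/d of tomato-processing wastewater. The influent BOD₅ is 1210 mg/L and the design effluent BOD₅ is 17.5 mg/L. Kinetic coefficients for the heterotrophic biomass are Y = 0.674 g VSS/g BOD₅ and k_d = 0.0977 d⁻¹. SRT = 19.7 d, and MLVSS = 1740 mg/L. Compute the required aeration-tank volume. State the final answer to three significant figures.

Steady-state biomass mass balance: V·X·(1 + k_d·θ_c) = Y·Q·(S₀ − S)·θ_c, so V = 0.674 × 651 × (1210 − 17.5) × 19.7 / [1740 × (1 + 0.0977 × 19.7)] = 1.03×10^7 / 5089 = 2026 m³.

V ≈ 2030 m³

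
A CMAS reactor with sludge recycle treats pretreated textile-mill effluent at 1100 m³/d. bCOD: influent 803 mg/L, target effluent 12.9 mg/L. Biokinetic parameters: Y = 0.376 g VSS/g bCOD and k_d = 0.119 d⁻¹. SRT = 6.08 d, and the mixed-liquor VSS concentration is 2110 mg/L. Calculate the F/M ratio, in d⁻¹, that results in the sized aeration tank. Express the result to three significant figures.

F/M ≈ 0.766 d⁻¹

Rearranging the biomass balance for a CMAS with decay, V = Y·Q·ΔS·θ_c / [X·(1+k_d θ_c)] = 0.376 × 1100 × (803 − 12.9) × 6.08 / [2110 × (1 + 0.119 × 6.08)] = 1.99×10^6 / 3637 = 546.3 m³.
F/M = Q·S₀ / (V·X) = 1100 × 803 / (546.3 × 2110) = 0.7662 g bCOD·(g VSS·d)⁻¹.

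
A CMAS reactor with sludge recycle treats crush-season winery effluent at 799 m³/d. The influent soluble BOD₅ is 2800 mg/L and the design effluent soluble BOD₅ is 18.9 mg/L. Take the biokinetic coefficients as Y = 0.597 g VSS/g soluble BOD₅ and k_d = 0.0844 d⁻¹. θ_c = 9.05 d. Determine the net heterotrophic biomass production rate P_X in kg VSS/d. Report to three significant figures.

P_X ≈ 752 kg VSS/d

Y_obs = Y / (1 + k_d θ_c) = 0.597 / (1 + 0.0844 × 9.05) = 0.597 / 1.764 = 0.3385.
Q·(S₀ − S) = 799 × (2800 − 18.9) × 10⁻³ = 2222 kg/d removed.
So the net sludge growth is P_X = 0.3385 × 2222 = 752.1 kg VSS/d.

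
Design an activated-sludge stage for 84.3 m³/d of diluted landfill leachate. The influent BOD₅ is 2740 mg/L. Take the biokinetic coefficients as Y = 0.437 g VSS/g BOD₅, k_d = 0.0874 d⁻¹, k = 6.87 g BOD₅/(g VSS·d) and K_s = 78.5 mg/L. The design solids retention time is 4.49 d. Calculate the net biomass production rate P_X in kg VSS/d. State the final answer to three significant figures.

Effluent substrate depends only on kinetics and SRT: S = K_s(1 + k_d θ_c) / [θ_c(Yk − k_d) − 1] = 78.5 × (1 + 0.0874 × 4.49) / [4.49 × (0.437 × 6.87 − 0.0874) − 1] = 109.3 / 12.09 = 9.043 mg/L.
Correct the yield for decay: Y_obs = Y/(1 + k_d θ_c) = 0.437 / (1 + 0.0874 × 4.49) = 0.437 / 1.392 = 0.3138.
Substrate removed = Q·(S₀ − S) = 84.3 m³/d × (2740 − 9.04) g/m³ = 2.3×10^5 g/d = 230.2 kg/d.
Net biomass production P_X = Y_obs × Q·(S₀ − S) = 0.3138 × 230.2 = 72.25 kg VSS/d.

P_X ≈ 72.3 kg VSS/d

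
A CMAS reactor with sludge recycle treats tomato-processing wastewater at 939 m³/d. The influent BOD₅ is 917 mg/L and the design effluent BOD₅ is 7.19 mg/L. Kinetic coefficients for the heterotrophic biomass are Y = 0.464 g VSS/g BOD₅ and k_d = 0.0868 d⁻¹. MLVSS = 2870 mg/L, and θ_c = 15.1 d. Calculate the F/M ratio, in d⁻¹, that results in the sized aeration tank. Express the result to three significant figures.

Steady-state biomass mass balance: V·X·(1 + k_d·θ_c) = Y·Q·(S₀ − S)·θ_c, so V = 0.464 × 939 × (917 − 7.19) × 15.1 / [2870 × (1 + 0.0868 × 15.1)] = 5.99×10^6 / 6632 = 902.6 m³.
F/M = Q·S₀ / (V·X) = 939 × 917 / (902.6 × 2870) = 0.3324 g BOD₅·(g VSS·d)⁻¹.

F/M ≈ 0.332 d⁻¹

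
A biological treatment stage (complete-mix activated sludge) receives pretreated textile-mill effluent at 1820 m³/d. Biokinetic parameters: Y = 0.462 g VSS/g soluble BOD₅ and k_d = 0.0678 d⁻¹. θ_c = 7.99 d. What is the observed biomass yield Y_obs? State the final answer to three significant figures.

The observed yield is Y_obs = Y/(1 + k_d·θ_c) = 0.462 / (1 + 0.0678 × 7.99) = 0.462 / 1.542 = 0.2997 g VSS per g soluble BOD₅ removed.

Y_obs ≈ 0.300 g VSS/g soluble BOD₅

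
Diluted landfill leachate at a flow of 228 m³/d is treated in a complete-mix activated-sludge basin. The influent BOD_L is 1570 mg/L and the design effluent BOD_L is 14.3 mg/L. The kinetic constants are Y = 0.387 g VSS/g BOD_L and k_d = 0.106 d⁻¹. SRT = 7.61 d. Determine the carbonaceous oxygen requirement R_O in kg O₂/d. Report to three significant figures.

Observed yield with endogenous decay: Y_obs = Y / (1 + k_d·θ_c) = 0.387 / (1 + 0.106 × 7.61) = 0.387 / 1.807 = 0.2142 g VSS/g BOD_L.
ΔS = 1570 − 14.3 = 1556 mg/L, so the substrate removal rate is 228 × 1556/1000 = 354.7 kg BOD_L/d.
P_X = Y_obs·Q·(S₀ − S) = 0.2142 × 354.7 = 75.98 kg VSS/d.
R_O = Q·ΔS − 1.42 P_X = 354.7 − 107.9 = 246.8 kg O₂/d.

R_O ≈ 247 kg O₂/d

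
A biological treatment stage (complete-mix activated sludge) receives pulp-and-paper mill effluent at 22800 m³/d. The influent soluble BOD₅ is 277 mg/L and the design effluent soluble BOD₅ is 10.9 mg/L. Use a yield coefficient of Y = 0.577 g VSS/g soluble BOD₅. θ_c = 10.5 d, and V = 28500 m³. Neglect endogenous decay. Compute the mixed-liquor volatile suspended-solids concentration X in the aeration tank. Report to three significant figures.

Without decay, X = Y Q (S₀−S) θ_c / V = 0.577 × 22800 × (277 − 10.9) × 10.5 / 28500 = 1290 mg/L.

X ≈ 1290 mg/L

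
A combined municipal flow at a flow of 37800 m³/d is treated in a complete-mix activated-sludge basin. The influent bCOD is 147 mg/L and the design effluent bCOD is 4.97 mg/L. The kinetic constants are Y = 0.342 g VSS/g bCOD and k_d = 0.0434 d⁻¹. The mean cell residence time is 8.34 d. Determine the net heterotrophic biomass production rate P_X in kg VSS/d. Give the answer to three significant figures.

P_X ≈ 1350 kg VSS/d

Correct the yield for decay: Y_obs = Y/(1 + k_d θ_c) = 0.342 / (1 + 0.0434 × 8.34) = 0.342 / 1.362 = 0.2511.
Q·(S₀ − S) = 37800 × (147 − 4.97) × 10⁻³ = 5369 kg/d removed.
Net biomass production P_X = Y_obs × Q·(S₀ − S) = 0.2511 × 5369 = 1348 kg VSS/d.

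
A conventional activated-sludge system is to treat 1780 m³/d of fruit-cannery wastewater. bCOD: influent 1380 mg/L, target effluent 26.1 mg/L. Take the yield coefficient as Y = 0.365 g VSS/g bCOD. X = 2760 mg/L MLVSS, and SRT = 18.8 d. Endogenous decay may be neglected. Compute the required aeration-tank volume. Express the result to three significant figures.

V ≈ 5990 m³

Biomass mass balance (decay neglected): V·X = Y·Q·(S₀ − S)·θ_c, so V = 0.365 × 1780 × (1380 − 26.1) × 18.8 / 2760 = 5992 m³.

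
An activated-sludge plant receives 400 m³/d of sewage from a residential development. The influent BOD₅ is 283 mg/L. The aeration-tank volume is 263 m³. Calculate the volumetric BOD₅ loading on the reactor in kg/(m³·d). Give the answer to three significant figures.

L_v = Q S₀ / V = 400 × 283 × 10⁻³ / 263.0 = 0.4304 kg/(m³·d).

L_v ≈ 0.430 kg BOD₅/(m³·d)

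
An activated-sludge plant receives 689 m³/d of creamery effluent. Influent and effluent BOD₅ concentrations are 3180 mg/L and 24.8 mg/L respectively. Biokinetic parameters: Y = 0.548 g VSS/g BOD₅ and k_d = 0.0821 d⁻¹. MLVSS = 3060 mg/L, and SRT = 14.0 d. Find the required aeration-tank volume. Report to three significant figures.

V ≈ 2540 m³

From the SRT design equation V = Y Q (S₀−S) θ_c / [X (1 + k_d θ_c)] = 0.548 × 689 × (3180 − 24.8) × 14.0 / [3060 × (1 + 0.0821 × 14.0)] = 1.67×10^7 / 6577 = 2536 m³.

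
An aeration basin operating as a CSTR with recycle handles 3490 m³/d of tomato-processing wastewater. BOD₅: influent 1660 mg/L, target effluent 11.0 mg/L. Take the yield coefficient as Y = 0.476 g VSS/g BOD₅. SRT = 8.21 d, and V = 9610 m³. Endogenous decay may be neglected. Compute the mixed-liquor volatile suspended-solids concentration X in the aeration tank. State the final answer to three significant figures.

From V·X = Y·Q·(S₀ − S)·θ_c (decay neglected): X = 0.476 × 3490 × (1660 − 11.0) × 8.21 / 9610 = 2340 mg/L.

X ≈ 2340 mg/L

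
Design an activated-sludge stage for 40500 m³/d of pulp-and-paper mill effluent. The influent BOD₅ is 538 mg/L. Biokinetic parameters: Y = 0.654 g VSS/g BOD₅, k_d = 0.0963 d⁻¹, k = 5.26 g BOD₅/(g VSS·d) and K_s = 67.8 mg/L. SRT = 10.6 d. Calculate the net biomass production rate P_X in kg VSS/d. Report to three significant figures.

P_X ≈ 7000 kg VSS/d

For a completely mixed reactor with recycle the Lawrence–McCarty relation gives S = K_s·(1 + k_d·θ_c) / [θ_c·(Y·k − k_d) − 1] = 67.8 × (1 + 0.0963 × 10.6) / [10.6 × (0.654 × 5.26 − 0.0963) − 1] = 137.0 / 34.44 = 3.978 mg/L.
Correct the yield for decay: Y_obs = Y/(1 + k_d θ_c) = 0.654 / (1 + 0.0963 × 10.6) = 0.654 / 2.021 = 0.3236.
ΔS = 538 − 3.98 = 534.0 mg/L, so the substrate removal rate is 40500 × 534.0/1000 = 21628 kg BOD₅/d.
Net biomass production P_X = Y_obs × Q·(S₀ − S) = 0.3236 × 21628 = 7000 kg VSS/d.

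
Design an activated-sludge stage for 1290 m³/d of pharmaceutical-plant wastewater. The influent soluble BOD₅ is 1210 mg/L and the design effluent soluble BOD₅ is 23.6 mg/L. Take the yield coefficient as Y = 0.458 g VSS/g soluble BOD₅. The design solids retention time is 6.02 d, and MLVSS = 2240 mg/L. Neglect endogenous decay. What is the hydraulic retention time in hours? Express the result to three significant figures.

V·X = Y·Q·ΔS·θ_c gives V = 0.458 × 1290 × (1210 − 23.6) × 6.02 / 2240 = 1884 m³.
Hydraulic retention time τ = V/Q = 1884 / 1290 = 1.460 d = 35.05 h.

τ ≈ 35.0 h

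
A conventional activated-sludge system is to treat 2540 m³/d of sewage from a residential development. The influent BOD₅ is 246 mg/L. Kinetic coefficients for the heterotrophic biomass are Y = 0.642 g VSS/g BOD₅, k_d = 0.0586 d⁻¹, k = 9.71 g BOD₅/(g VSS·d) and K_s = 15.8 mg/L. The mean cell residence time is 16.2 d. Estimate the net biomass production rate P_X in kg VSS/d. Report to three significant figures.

P_X ≈ 206 kg VSS/d

From the Monod/SRT balance for a CMAS, S = K_s·(1+k_d θ_c)/[θ_c·(Y k − k_d) − 1] = 15.8 × (1 + 0.0586 × 16.2) / [16.2 × (0.642 × 9.71 − 0.0586) − 1] = 30.80 / 99.04 = 0.3110 mg/L.
Observed yield with endogenous decay: Y_obs = Y / (1 + k_d·θ_c) = 0.642 / (1 + 0.0586 × 16.2) = 0.642 / 1.949 = 0.3293 g VSS/g BOD₅.
Q·(S₀ − S) = 2540 × (246 − 0.311) × 10⁻³ = 624.1 kg/d removed.
Biomass produced: P_X = Y_obs·Q·ΔS = 0.3293 × 624.1 ≈ 205.5 kg VSS/d.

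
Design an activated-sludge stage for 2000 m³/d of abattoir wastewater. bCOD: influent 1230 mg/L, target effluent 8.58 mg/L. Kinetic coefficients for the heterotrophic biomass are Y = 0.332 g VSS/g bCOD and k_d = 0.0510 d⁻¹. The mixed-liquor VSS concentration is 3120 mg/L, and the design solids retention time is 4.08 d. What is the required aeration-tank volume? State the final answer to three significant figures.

Rearranging the biomass balance for a CMAS with decay, V = Y·Q·ΔS·θ_c / [X·(1+k_d θ_c)] = 0.332 × 2000 × (1230 − 8.58) × 4.08 / [3120 × (1 + 0.0510 × 4.08)] = 3.31×10^6 / 3769 = 877.9 m³.

V ≈ 878 m³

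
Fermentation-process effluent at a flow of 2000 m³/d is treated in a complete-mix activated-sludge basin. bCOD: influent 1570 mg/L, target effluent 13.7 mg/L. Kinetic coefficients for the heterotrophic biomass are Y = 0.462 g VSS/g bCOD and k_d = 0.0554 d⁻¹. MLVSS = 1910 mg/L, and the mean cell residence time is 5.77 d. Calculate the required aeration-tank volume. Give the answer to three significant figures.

Steady-state biomass mass balance: V·X·(1 + k_d·θ_c) = Y·Q·(S₀ − S)·θ_c, so V = 0.462 × 2000 × (1570 − 13.7) × 5.77 / [1910 × (1 + 0.0554 × 5.77)] = 8.3×10^6 / 2521 = 3292 m³.

V ≈ 3290 m³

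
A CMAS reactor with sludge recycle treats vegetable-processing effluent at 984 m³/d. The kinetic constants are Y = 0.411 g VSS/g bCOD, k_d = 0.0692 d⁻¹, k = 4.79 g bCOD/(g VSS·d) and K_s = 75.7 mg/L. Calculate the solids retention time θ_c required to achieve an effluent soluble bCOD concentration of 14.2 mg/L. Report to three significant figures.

θ_c ≈ 4.14 d

From 1/θ_c = Y·k·S/(K_s + S) − k_d: Y·k·S/(K_s+S) = 0.411 × 4.79 × 14.2 / (75.7 + 14.2) = 0.3110 d⁻¹.
Then 1/θ_c = μ − k_d = 0.3110 − 0.0692 = 0.2418 d⁻¹, giving θ_c = 4.136 d.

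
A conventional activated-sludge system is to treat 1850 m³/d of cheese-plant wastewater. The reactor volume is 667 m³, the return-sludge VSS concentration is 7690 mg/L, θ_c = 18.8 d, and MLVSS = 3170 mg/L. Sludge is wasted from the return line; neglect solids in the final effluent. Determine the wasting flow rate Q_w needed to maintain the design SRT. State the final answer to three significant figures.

Q_w ≈ 14.6 m³/d

θ_c = V·X/(Q_w·X_r) when wasting from the recycle, so Q_w = V·X/(θ_c·X_r) = 667.0 × 3170 / (18.8 × 7690) = 14.63 m³/d.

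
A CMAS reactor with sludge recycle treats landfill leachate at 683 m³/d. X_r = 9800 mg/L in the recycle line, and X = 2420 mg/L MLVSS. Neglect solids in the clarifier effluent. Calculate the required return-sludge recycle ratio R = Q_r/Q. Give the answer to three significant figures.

R ≈ 0.328

Solids balance on the clarifier gives (1+R)X = R·X_r, so R = X/(X_r − X) = 2420 / (9800 − 2420) = 0.3279.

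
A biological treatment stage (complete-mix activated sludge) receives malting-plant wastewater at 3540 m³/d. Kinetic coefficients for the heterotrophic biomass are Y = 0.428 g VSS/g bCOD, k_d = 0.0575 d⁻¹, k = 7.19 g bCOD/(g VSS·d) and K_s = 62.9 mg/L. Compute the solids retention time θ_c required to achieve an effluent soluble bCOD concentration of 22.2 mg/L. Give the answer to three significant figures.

At the target effluent, Y k S/(K_s+S) = 0.428×7.19×22.2/85.10 = 0.8028 d⁻¹.
1/θ_c = 0.8028 − 0.0575 = 0.7453 d⁻¹, so θ_c = 1.342 d.

θ_c ≈ 1.34 d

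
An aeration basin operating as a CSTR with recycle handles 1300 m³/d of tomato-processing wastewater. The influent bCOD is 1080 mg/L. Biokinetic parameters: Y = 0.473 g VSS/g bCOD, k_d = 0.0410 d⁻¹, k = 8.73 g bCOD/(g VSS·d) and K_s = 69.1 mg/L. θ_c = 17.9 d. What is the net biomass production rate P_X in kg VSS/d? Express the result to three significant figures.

From the Monod/SRT balance for a CMAS, S = K_s·(1+k_d θ_c)/[θ_c·(Y k − k_d) − 1] = 69.1 × (1 + 0.0410 × 17.9) / [17.9 × (0.473 × 8.73 − 0.0410) − 1] = 119.8 / 72.18 = 1.660 mg/L.
Y_obs = Y / (1 + k_d θ_c) = 0.473 / (1 + 0.0410 × 17.9) = 0.473 / 1.734 = 0.2728.
Substrate removed = Q·(S₀ − S) = 1300 m³/d × (1080 − 1.66) g/m³ = 1.4×10^6 g/d = 1402 kg/d.
P_X = Y_obs · Q(S₀ − S) = 0.2728 × 1402 = 382.4 kg VSS/d.

P_X ≈ 382 kg VSS/d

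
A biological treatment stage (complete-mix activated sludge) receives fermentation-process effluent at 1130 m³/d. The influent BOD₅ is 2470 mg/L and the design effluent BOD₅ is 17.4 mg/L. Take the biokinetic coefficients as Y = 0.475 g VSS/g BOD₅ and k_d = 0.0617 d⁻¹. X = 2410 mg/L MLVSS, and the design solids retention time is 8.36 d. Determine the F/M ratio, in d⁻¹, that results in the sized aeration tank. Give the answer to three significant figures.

Steady-state biomass mass balance: V·X·(1 + k_d·θ_c) = Y·Q·(S₀ − S)·θ_c, so V = 0.475 × 1130 × (2470 − 17.4) × 8.36 / [2410 × (1 + 0.0617 × 8.36)] = 1.1×10^7 / 3653 = 3013 m³.
F/M = Q·S₀ / (V·X) = 1130 × 2470 / (3013 × 2410) = 0.3844 g BOD₅·(g VSS·d)⁻¹.

F/M ≈ 0.384 d⁻¹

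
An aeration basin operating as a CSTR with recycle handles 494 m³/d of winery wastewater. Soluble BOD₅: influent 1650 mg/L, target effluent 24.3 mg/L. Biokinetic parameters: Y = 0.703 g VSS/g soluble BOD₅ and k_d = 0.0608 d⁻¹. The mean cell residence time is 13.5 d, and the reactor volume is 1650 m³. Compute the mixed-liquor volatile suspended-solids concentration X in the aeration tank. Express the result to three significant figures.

X ≈ 2540 mg/L

X = Y·Q·ΔS·θ_c / [V·(1 + k_d θ_c)] = 0.703 × 494 × (1650 − 24.3) × 13.5 / [1650 × (1 + 0.0608 × 13.5)] = 2537 mg/L.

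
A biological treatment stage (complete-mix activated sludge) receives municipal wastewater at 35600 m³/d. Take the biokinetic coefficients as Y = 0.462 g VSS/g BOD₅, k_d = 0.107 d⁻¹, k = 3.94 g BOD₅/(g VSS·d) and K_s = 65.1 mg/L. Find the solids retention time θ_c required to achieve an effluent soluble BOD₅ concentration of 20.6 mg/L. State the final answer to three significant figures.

θ_c ≈ 3.03 d

From 1/θ_c = Y·k·S/(K_s + S) − k_d: Y·k·S/(K_s+S) = 0.462 × 3.94 × 20.6 / (65.1 + 20.6) = 0.4375 d⁻¹.
1/θ_c = 0.4375 − 0.107 = 0.3305 d⁻¹, so θ_c = 3.025 d.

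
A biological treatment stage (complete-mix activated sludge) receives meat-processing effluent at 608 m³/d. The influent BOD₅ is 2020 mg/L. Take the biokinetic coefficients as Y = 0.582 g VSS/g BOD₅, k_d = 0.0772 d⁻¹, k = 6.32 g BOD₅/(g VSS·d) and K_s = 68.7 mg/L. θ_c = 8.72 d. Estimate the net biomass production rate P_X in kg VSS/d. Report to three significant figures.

P_X ≈ 426 kg VSS/d

From the Monod/SRT balance for a CMAS, S = K_s·(1+k_d θ_c)/[θ_c·(Y k − k_d) − 1] = 68.7 × (1 + 0.0772 × 8.72) / [8.72 × (0.582 × 6.32 − 0.0772) − 1] = 114.9 / 30.40 = 3.781 mg/L.
Correct the yield for decay: Y_obs = Y/(1 + k_d θ_c) = 0.582 / (1 + 0.0772 × 8.72) = 0.582 / 1.673 = 0.3478.
ΔS = 2020 − 3.78 = 2016 mg/L, so the substrate removal rate is 608 × 2016/1000 = 1226 kg BOD₅/d.
So the net sludge growth is P_X = 0.3478 × 1226 = 426.4 kg VSS/d.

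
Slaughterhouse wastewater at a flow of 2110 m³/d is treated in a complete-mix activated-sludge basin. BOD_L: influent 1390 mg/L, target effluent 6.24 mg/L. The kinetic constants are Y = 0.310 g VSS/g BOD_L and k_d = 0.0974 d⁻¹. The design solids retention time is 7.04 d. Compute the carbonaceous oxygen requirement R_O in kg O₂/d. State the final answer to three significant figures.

R_O ≈ 2160 kg O₂/d

The observed yield is Y_obs = Y/(1 + k_d·θ_c) = 0.310 / (1 + 0.0974 × 7.04) = 0.310 / 1.686 = 0.1839 g VSS per g BOD_L removed.
Substrate removed = Q·(S₀ − S) = 2110 m³/d × (1390 − 6.24) g/m³ = 2.92×10^6 g/d = 2920 kg/d.
Biomass synthesised: P_X = Y_obs × 2920 = 536.9 kg VSS/d.
R_O = Q·(S₀ − S) − 1.42·P_X = 2920 − 1.42 × 536.9 = 2157 kg O₂/d.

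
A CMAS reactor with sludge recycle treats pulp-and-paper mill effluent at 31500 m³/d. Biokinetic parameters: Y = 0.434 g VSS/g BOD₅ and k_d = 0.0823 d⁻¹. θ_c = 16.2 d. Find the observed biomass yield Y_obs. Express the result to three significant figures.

Correct the yield for decay: Y_obs = Y/(1 + k_d θ_c) = 0.434 / (1 + 0.0823 × 16.2) = 0.434 / 2.333 = 0.1860.

Y_obs ≈ 0.186 g VSS/g BOD₅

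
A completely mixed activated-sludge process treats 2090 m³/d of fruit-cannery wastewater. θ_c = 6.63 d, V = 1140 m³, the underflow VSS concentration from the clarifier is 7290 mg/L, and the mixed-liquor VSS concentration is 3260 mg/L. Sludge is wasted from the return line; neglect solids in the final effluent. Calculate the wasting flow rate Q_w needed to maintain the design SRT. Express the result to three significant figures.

θ_c = V·X/(Q_w·X_r) when wasting from the recycle, so Q_w = V·X/(θ_c·X_r) = 1140 × 3260 / (6.63 × 7290) = 76.89 m³/d.

Q_w ≈ 76.9 m³/d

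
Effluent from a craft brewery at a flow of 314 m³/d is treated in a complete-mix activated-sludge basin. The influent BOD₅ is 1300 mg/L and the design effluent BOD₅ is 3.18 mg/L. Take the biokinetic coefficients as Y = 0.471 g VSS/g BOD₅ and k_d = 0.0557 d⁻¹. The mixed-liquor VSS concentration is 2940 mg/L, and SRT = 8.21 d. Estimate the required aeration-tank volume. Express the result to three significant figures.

V ≈ 368 m³

Rearranging the biomass balance for a CMAS with decay, V = Y·Q·ΔS·θ_c / [X·(1+k_d θ_c)] = 0.471 × 314 × (1300 − 3.18) × 8.21 / [2940 × (1 + 0.0557 × 8.21)] = 1.57×10^6 / 4284 = 367.5 m³.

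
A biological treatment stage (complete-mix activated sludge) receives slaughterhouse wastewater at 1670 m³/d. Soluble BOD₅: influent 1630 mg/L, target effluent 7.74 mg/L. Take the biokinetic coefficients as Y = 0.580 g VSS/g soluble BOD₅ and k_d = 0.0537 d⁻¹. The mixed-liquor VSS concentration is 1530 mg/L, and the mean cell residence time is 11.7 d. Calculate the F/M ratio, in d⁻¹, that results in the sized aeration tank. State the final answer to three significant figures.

F/M ≈ 0.241 d⁻¹

From the SRT design equation V = Y Q (S₀−S) θ_c / [X (1 + k_d θ_c)] = 0.580 × 1670 × (1630 − 7.74) × 11.7 / [1530 × (1 + 0.0537 × 11.7)] = 1.84×10^7 / 2491 = 7380 m³.
Food-to-microorganism ratio F/M = Q S₀ / (V X) = 1670 × 1630 / (7380 × 1530) = 0.2411 d⁻¹.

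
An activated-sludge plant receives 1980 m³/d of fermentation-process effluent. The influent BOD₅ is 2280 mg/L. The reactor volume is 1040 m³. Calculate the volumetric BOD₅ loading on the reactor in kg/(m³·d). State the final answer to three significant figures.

L_v ≈ 4.34 kg BOD₅/(m³·d)

Applied BOD₅ load per unit volume = Q·S₀/V = (1980 × 2280/1000)/1040 = 4.341 kg BOD₅·m⁻³·d⁻¹.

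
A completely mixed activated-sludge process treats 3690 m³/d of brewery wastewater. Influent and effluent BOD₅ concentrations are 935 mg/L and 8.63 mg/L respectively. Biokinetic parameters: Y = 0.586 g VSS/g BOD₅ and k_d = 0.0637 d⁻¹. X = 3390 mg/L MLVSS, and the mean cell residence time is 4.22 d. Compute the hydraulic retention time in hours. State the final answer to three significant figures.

τ ≈ 12.8 h

From the SRT design equation V = Y Q (S₀−S) θ_c / [X (1 + k_d θ_c)] = 0.586 × 3690 × (935 − 8.63) × 4.22 / [3390 × (1 + 0.0637 × 4.22)] = 8.45×10^6 / 4301 = 1965 m³.
τ = V/Q = 1965/3690 = 0.5326 d, or 12.78 h.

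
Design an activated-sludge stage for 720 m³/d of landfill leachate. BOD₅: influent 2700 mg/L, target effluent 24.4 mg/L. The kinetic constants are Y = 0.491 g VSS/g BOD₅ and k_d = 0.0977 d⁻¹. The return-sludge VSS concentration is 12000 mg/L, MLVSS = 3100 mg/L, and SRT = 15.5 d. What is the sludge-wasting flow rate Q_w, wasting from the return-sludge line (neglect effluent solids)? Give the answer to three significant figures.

Q_w ≈ 31.3 m³/d

Steady-state biomass mass balance: V·X·(1 + k_d·θ_c) = Y·Q·(S₀ − S)·θ_c, so V = 0.491 × 720 × (2700 − 24.4) × 15.5 / [3100 × (1 + 0.0977 × 15.5)] = 1.47×10^7 / 7794 = 1881 m³.
Wasting from the return line (neglecting effluent solids): Q_w = V·X / (θ_c·X_r) = 1881 × 3100 / (15.5 × 12000) = 31.35 m³/d.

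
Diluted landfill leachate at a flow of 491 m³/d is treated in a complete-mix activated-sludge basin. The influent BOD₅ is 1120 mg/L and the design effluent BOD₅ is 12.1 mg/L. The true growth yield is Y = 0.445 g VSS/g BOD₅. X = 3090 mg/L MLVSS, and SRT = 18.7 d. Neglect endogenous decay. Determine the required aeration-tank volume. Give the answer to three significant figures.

With k_d = 0 the design equation reduces to V = Y Q (S₀−S) θ_c / X = 0.445 × 491 × (1120 − 12.1) × 18.7 / 3090 = 1465 m³.

V ≈ 1460 m³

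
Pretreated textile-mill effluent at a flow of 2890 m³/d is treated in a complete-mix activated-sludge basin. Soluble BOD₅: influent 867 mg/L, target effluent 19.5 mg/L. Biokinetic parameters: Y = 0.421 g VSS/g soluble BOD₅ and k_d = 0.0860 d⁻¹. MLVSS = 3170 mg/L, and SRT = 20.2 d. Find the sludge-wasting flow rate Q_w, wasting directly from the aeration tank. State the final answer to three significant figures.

From the SRT design equation V = Y Q (S₀−S) θ_c / [X (1 + k_d θ_c)] = 0.421 × 2890 × (867 − 19.5) × 20.2 / [3170 × (1 + 0.0860 × 20.2)] = 2.08×10^7 / 8677 = 2401 m³.
With mixed-liquor wasting, θ_c = V/Q_w, so Q_w = V/θ_c = 2401/20.2 = 118.8 m³/d.

Q_w ≈ 119 m³/d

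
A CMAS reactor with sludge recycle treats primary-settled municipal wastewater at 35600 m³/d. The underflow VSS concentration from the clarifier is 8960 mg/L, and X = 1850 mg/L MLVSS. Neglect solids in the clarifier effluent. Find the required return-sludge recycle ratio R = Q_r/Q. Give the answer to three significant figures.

Solids balance on the clarifier gives (1+R)X = R·X_r, so R = X/(X_r − X) = 1850 / (8960 − 1850) = 0.2602.

R ≈ 0.260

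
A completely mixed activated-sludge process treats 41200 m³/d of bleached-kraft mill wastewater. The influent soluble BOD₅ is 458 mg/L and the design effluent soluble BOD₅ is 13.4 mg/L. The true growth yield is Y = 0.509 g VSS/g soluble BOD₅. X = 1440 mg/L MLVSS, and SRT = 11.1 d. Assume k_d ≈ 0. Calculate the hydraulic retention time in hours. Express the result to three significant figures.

τ ≈ 41.9 h

V·X = Y·Q·ΔS·θ_c gives V = 0.509 × 41200 × (458 − 13.4) × 11.1 / 1440 = 71870 m³.
τ = V/Q = 71870/41200 = 1.744 d, or 41.87 h.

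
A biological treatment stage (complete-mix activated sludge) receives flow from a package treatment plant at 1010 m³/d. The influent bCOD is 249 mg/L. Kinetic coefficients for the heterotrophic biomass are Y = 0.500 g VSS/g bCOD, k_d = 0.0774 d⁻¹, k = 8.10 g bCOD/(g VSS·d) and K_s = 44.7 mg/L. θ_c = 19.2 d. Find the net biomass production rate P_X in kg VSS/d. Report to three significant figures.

P_X ≈ 50.3 kg VSS/d

For a completely mixed reactor with recycle the Lawrence–McCarty relation gives S = K_s·(1 + k_d·θ_c) / [θ_c·(Y·k − k_d) − 1] = 44.7 × (1 + 0.0774 × 19.2) / [19.2 × (0.500 × 8.10 − 0.0774) − 1] = 111.1 / 75.27 = 1.476 mg/L.
Observed yield with endogenous decay: Y_obs = Y / (1 + k_d·θ_c) = 0.500 / (1 + 0.0774 × 19.2) = 0.500 / 2.486 = 0.2011 g VSS/g bCOD.
Mass of bCOD removed per day: Q(S₀ − S) = 1010 × 247.5 g/m³ = 250.0 kg/d.
Net biomass production P_X = Y_obs × Q·(S₀ − S) = 0.2011 × 250.0 = 50.28 kg VSS/d.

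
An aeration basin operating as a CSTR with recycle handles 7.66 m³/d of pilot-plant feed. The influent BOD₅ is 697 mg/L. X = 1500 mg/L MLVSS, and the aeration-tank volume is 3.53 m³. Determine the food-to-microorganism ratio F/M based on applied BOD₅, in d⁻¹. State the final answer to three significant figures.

Food-to-microorganism ratio F/M = Q S₀ / (V X) = 7.66 × 697 / (3.530 × 1500) = 1.008 d⁻¹.

F/M ≈ 1.01 d⁻¹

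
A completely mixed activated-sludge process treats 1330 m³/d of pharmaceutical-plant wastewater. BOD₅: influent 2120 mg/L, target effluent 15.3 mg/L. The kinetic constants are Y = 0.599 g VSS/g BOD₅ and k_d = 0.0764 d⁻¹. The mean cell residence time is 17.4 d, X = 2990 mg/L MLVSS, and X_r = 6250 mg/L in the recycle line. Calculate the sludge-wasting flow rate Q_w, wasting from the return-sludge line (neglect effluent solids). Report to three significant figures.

Steady-state biomass mass balance: V·X·(1 + k_d·θ_c) = Y·Q·(S₀ − S)·θ_c, so V = 0.599 × 1330 × (2120 − 15.3) × 17.4 / [2990 × (1 + 0.0764 × 17.4)] = 2.92×10^7 / 6965 = 4189 m³.
θ_c = V·X/(Q_w·X_r) when wasting from the recycle, so Q_w = V·X/(θ_c·X_r) = 4189 × 2990 / (17.4 × 6250) = 115.2 m³/d.

Q_w ≈ 115 m³/d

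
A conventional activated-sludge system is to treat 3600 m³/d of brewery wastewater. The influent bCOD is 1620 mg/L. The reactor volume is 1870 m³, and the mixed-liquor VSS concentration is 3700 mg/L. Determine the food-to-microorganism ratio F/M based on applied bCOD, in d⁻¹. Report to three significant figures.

F/M ≈ 0.843 d⁻¹

Food-to-microorganism ratio F/M = Q S₀ / (V X) = 3600 × 1620 / (1870 × 3700) = 0.8429 d⁻¹.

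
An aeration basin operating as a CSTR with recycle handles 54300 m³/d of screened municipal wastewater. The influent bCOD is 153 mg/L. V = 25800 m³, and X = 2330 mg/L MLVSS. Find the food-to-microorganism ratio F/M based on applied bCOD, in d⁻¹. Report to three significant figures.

F/M ≈ 0.138 d⁻¹

F/M = Q·S₀ / (V·X) = 54300 × 153 / (25800 × 2330) = 0.1382 g bCOD·(g VSS·d)⁻¹.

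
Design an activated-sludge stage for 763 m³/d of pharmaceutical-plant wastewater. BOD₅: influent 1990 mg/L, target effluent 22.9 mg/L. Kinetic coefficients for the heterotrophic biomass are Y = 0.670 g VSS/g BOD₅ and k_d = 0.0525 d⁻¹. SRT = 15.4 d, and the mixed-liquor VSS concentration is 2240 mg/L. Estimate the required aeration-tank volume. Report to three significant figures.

V ≈ 3820 m³

Rearranging the biomass balance for a CMAS with decay, V = Y·Q·ΔS·θ_c / [X·(1+k_d θ_c)] = 0.670 × 763 × (1990 − 22.9) × 15.4 / [2240 × (1 + 0.0525 × 15.4)] = 1.55×10^7 / 4051 = 3823 m³.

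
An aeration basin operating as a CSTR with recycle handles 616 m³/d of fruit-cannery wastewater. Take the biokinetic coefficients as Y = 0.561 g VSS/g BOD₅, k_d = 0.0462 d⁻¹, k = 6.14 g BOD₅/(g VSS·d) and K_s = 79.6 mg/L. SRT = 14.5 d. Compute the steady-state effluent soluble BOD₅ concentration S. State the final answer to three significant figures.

S ≈ 2.75 mg/L

For a completely mixed reactor with recycle the Lawrence–McCarty relation gives S = K_s·(1 + k_d·θ_c) / [θ_c·(Y·k − k_d) − 1] = 79.6 × (1 + 0.0462 × 14.5) / [14.5 × (0.561 × 6.14 − 0.0462) − 1] = 132.9 / 48.28 = 2.753 mg/L.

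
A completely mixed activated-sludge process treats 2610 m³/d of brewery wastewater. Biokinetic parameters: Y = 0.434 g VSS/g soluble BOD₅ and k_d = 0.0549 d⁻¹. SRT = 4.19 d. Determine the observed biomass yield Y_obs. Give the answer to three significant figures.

Y_obs = Y / (1 + k_d θ_c) = 0.434 / (1 + 0.0549 × 4.19) = 0.434 / 1.230 = 0.3528.

Y_obs ≈ 0.353 g VSS/g soluble BOD₅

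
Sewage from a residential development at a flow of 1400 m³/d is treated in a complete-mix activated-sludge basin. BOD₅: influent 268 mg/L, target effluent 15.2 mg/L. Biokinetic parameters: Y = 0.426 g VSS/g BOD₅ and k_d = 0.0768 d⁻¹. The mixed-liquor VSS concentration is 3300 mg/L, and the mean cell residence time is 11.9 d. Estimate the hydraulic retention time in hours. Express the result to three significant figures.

τ ≈ 4.87 h

From the SRT design equation V = Y Q (S₀−S) θ_c / [X (1 + k_d θ_c)] = 0.426 × 1400 × (268 − 15.2) × 11.9 / [3300 × (1 + 0.0768 × 11.9)] = 1.79×10^6 / 6316 = 284.1 m³.
Hydraulic retention time τ = V/Q = 284.1 / 1400 = 0.2029 d = 4.870 h.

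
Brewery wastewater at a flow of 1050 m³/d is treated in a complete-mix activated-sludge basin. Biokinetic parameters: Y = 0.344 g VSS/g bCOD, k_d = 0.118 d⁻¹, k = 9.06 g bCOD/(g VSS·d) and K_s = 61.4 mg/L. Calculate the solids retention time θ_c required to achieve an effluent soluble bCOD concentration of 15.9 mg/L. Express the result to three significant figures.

Specific growth rate at S = 15.9 mg/L: μ = YkS/(K_s+S) = 0.344·9.06·15.9/(61.4+15.9) = 0.6411 d⁻¹.
Then 1/θ_c = μ − k_d = 0.6411 − 0.118 = 0.5231 d⁻¹, giving θ_c = 1.912 d.

θ_c ≈ 1.91 d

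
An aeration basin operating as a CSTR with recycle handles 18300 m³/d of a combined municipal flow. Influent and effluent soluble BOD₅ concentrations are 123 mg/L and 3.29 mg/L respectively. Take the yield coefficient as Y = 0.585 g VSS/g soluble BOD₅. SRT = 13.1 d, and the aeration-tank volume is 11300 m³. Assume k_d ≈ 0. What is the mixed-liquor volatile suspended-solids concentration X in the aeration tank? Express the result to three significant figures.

X ≈ 1490 mg/L

Without decay, X = Y Q (S₀−S) θ_c / V = 0.585 × 18300 × (123 − 3.29) × 13.1 / 11300 = 1486 mg/L.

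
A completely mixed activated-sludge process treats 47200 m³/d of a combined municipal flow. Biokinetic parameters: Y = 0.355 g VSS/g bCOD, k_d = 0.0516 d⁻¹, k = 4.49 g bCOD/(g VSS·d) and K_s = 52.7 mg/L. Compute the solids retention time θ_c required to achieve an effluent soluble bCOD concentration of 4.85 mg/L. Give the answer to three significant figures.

θ_c ≈ 12.1 d

Specific growth rate at S = 4.85 mg/L: μ = YkS/(K_s+S) = 0.355·4.49·4.85/(52.7+4.85) = 0.1343 d⁻¹.
Then 1/θ_c = μ − k_d = 0.1343 − 0.0516 = 0.08273 d⁻¹, giving θ_c = 12.09 d.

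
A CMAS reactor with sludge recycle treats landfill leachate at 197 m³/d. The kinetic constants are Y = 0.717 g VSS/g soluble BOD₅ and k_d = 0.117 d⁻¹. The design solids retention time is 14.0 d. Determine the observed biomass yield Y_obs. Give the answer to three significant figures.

Correct the yield for decay: Y_obs = Y/(1 + k_d θ_c) = 0.717 / (1 + 0.117 × 14.0) = 0.717 / 2.638 = 0.2718.

Y_obs ≈ 0.272 g VSS/g soluble BOD₅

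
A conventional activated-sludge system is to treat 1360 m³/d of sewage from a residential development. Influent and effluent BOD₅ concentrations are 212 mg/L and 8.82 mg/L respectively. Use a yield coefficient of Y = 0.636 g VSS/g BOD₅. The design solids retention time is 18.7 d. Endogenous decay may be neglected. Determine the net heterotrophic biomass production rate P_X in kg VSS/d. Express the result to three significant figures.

Since k_d ≈ 0, Y_obs = Y = 0.636 g VSS/g BOD₅.
ΔS = 212 − 8.82 = 203.2 mg/L, so the substrate removal rate is 1360 × 203.2/1000 = 276.3 kg BOD₅/d.
P_X = Y_obs · Q(S₀ − S) = 0.6360 × 276.3 = 175.7 kg VSS/d.

P_X ≈ 176 kg VSS/d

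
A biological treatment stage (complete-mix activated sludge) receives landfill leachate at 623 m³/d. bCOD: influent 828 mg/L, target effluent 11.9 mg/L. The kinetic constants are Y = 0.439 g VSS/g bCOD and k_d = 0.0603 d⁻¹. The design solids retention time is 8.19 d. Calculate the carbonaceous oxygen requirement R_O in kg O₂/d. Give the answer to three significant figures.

The observed yield is Y_obs = Y/(1 + k_d·θ_c) = 0.439 / (1 + 0.0603 × 8.19) = 0.439 / 1.494 = 0.2939 g VSS per g bCOD removed.
ΔS = 828 − 11.9 = 816.1 mg/L, so the substrate removal rate is 623 × 816.1/1000 = 508.4 kg bCOD/d.
Biomass synthesised: P_X = Y_obs × 508.4 = 149.4 kg VSS/d.
R_O = Q·(S₀ − S) − 1.42·P_X = 508.4 − 1.42 × 149.4 = 296.3 kg O₂/d.

R_O ≈ 296 kg O₂/d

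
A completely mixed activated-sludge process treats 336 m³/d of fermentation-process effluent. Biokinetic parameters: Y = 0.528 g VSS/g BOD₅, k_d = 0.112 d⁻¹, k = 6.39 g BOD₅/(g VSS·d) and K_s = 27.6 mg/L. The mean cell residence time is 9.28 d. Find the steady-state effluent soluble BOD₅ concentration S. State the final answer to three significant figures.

For a completely mixed reactor with recycle the Lawrence–McCarty relation gives S = K_s·(1 + k_d·θ_c) / [θ_c·(Y·k − k_d) − 1] = 27.6 × (1 + 0.112 × 9.28) / [9.28 × (0.528 × 6.39 − 0.112) − 1] = 56.29 / 29.27 = 1.923 mg/L.

S ≈ 1.92 mg/L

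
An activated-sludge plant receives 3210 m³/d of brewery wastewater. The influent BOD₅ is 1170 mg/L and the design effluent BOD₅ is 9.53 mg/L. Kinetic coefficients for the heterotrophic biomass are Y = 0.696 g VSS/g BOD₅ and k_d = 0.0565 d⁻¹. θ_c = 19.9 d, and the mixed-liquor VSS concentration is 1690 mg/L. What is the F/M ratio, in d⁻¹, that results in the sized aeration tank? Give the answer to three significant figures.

From the SRT design equation V = Y Q (S₀−S) θ_c / [X (1 + k_d θ_c)] = 0.696 × 3210 × (1170 − 9.53) × 19.9 / [1690 × (1 + 0.0565 × 19.9)] = 5.16×10^7 / 3590 = 14371 m³.
F/M = applied load / biomass = Q·S₀/(V·X) = 3210 × 1170 / (14371 × 1690) = 0.1546 d⁻¹.

F/M ≈ 0.155 d⁻¹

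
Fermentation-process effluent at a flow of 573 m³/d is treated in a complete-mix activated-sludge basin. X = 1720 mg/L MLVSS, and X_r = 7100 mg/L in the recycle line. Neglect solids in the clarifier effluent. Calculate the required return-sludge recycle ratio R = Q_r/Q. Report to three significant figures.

Mass balance around the secondary clarifier (neglecting effluent solids): R = X / (X_r − X) = 1720 / (7100 − 1720) = 0.3197.

R ≈ 0.320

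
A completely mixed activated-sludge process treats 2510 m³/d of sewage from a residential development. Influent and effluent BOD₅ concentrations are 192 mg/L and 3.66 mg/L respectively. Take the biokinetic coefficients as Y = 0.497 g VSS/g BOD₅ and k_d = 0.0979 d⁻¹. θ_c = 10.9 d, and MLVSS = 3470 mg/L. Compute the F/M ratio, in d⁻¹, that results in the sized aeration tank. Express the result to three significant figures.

F/M ≈ 0.389 d⁻¹

From the SRT design equation V = Y Q (S₀−S) θ_c / [X (1 + k_d θ_c)] = 0.497 × 2510 × (192 − 3.66) × 10.9 / [3470 × (1 + 0.0979 × 10.9)] = 2.56×10^6 / 7173 = 357.0 m³.
F/M = applied load / biomass = Q·S₀/(V·X) = 2510 × 192 / (357.0 × 3470) = 0.3890 d⁻¹.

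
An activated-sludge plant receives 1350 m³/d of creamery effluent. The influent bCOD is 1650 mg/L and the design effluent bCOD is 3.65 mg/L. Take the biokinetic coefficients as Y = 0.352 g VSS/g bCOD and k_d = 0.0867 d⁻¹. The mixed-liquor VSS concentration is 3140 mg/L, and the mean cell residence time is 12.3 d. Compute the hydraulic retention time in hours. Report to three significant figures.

τ ≈ 26.4 h

Rearranging the biomass balance for a CMAS with decay, V = Y·Q·ΔS·θ_c / [X·(1+k_d θ_c)] = 0.352 × 1350 × (1650 − 3.65) × 12.3 / [3140 × (1 + 0.0867 × 12.3)] = 9.62×10^6 / 6489 = 1483 m³.
HRT = V/Q = 1483 m³ / 1350 m³·d⁻¹ = 1.099 d × 24 = 26.37 h.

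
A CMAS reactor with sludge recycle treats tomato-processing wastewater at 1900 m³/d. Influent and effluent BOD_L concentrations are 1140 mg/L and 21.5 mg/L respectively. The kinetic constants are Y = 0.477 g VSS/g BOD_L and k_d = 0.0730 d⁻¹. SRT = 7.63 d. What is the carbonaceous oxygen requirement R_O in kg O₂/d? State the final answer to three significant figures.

R_O ≈ 1200 kg O₂/d

Y_obs = Y / (1 + k_d θ_c) = 0.477 / (1 + 0.0730 × 7.63) = 0.477 / 1.557 = 0.3064.
Substrate removed = Q·(S₀ − S) = 1900 m³/d × (1140 − 21.5) g/m³ = 2.13×10^6 g/d = 2125 kg/d.
Net sludge production P_X = 0.3064 × 2125 = 651.1 kg VSS/d.
R_O = Q·(S₀ − S) − 1.42·P_X = 2125 − 1.42 × 651.1 = 1201 kg O₂/d.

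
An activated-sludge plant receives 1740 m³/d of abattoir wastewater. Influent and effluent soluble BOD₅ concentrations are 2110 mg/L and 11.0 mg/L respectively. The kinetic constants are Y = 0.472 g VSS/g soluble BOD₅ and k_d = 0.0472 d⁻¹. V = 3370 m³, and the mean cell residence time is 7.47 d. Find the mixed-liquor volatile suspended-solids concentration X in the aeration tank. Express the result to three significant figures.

X = Y·Q·ΔS·θ_c / [V·(1 + k_d θ_c)] = 0.472 × 1740 × (2110 − 11.0) × 7.47 / [3370 × (1 + 0.0472 × 7.47)] = 2825 mg/L.

X ≈ 2830 mg/L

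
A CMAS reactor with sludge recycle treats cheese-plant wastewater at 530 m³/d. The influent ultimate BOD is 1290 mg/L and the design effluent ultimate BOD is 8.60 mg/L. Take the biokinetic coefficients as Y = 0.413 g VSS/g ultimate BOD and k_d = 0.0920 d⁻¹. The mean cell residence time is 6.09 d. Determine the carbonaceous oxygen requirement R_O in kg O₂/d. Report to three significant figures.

R_O ≈ 424 kg O₂/d

Observed yield with endogenous decay: Y_obs = Y / (1 + k_d·θ_c) = 0.413 / (1 + 0.0920 × 6.09) = 0.413 / 1.560 = 0.2647 g VSS/g ultimate BOD.
ΔS = 1290 − 8.60 = 1281 mg/L, so the substrate removal rate is 530 × 1281/1000 = 679.1 kg ultimate BOD/d.
Net sludge production P_X = 0.2647 × 679.1 = 179.8 kg VSS/d.
R_O = Q·ΔS − 1.42 P_X = 679.1 − 255.3 = 423.9 kg O₂/d.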